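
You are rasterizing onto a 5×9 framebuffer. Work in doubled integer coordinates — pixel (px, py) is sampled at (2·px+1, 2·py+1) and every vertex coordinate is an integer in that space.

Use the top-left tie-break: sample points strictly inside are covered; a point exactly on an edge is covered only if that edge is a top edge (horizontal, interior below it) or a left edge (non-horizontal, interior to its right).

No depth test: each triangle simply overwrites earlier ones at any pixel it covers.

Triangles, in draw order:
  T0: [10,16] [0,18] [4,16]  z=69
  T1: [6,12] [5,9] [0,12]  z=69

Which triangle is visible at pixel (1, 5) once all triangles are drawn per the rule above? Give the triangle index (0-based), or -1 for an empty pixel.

T0:
  2·area = 12
  edge (10, 16)→(0, 18): d=(-10,2) right/bottom  bias=-1
  edge (0, 18)→(4, 16): d=(4,-2) top-left  bias=+0
  edge (4, 16)→(10, 16): d=(6,0) top-left  bias=+0
    (1,8)@(3, 17): e=[4,2,6] → #
    (2,8)@(5, 17): e=[0,6,6] → ·  [on edge]
  covered (1 px):
    · · · · ·
    · · · · ·
    · · · · ·
    · · · · ·
    · · · · ·
    · · · · ·
    · · · · ·
    · · · · ·
    · # · · ·
T1:
  2·area = 18  (B↔C swapped to make it positive)
  edge (6, 12)→(0, 12): d=(-6,0) right/bottom  bias=-1
  edge (0, 12)→(5, 9): d=(5,-3) top-left  bias=+0
  edge (5, 9)→(6, 12): d=(1,3) right/bottom  bias=-1
    (1,1)@(3, 3): e=[54,-36,0] → ·  [on edge]
    (2,4)@(5, 9): e=[18,0,0] → ·  [on edge]
    (1,5)@(3, 11): e=[6,4,8] → #
    (2,5)@(5, 11): e=[6,10,2] → #
    (3,5)@(7, 11): e=[6,16,-4] → ·
    (1,6)@(3, 13): e=[-6,14,10] → ·
    (2,6)@(5, 13): e=[-6,20,4] → ·
    (3,7)@(7, 15): e=[-18,36,0] → ·  [on edge]
  covered (2 px):
    · · · · ·
    · · · · ·
    · · · · ·
    · · · · ·
    · · · · ·
    · # # · ·
    · · · · ·
    · · · · ·
    · · · · ·

Z-buffer (winner per pixel, '.' = empty):
  . . . . .
  . . . . .
  . . . . .
  . . . . .
  . . . . .
  . 1 1 . .
  . . . . .
  . . . . .
  . 0 . . .

Answer: 1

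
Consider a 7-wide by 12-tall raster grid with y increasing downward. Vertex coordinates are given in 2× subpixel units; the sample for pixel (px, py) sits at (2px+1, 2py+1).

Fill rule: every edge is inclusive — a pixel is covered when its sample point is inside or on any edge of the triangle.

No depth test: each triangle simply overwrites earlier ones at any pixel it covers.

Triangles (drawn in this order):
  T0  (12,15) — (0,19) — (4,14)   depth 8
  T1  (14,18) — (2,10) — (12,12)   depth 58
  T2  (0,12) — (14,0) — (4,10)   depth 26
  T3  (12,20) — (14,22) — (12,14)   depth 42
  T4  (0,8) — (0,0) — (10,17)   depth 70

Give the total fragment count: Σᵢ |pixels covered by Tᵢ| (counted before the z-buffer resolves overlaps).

T0:
  2·area = 44
  edge (12, 15)→(0, 19): d=(-12,4) inclusive
  edge (0, 19)→(4, 14): d=(4,-5) inclusive
  edge (4, 14)→(12, 15): d=(8,1) inclusive
    (2,7)@(5, 15): e=[28,9,7] → X
    (3,7)@(7, 15): e=[20,19,5] → X
    (4,7)@(9, 15): e=[12,29,3] → X
    (5,7)@(11, 15): e=[4,39,1] → X
    (6,7)@(13, 15): e=[-4,49,-1] → .
    (1,8)@(3, 17): e=[12,7,25] → X
    (3,8)@(7, 17): e=[-4,27,21] → .
    (4,8)@(9, 17): e=[-12,37,19] → .
    (5,8)@(11, 17): e=[-20,47,17] → .
    (1,9)@(3, 19): e=[-12,15,41] → .
    (2,9)@(5, 19): e=[-20,25,39] → .
  covered (6 px):
    . . . . . . .
    . . . . . . .
    . . . . . . .
    . . . . . . .
    . . . . . . .
    . . . . . . .
    . . . . . . .
    . . X X X X .
    . X X . . . .
    . . . . . . .
    . . . . . . .
    . . . . . . .
T1:
  2·area = 56
  edge (14, 18)→(2, 10): d=(-12,-8) inclusive
  edge (2, 10)→(12, 12): d=(10,2) inclusive
  edge (12, 12)→(14, 18): d=(2,6) inclusive
    (4,1)@(9, 3): e=[140,-84,0] → .  [on edge]
    (5,4)@(11, 9): e=[84,-28,0] → .  [on edge]
    (2,5)@(5, 11): e=[12,4,40] → X
    (3,5)@(7, 11): e=[28,0,28] → X  [on edge]
    (4,5)@(9, 11): e=[44,-4,16] → .
    (2,6)@(5, 13): e=[-12,24,44] → .
    (3,6)@(7, 13): e=[4,20,32] → X
    (4,6)@(9, 13): e=[20,16,20] → X
    (5,6)@(11, 13): e=[36,12,8] → X
    (6,6)@(13, 13): e=[52,8,-4] → .
    (3,7)@(7, 15): e=[-20,40,36] → .
    (4,7)@(9, 15): e=[-4,36,24] → .
    (6,7)@(13, 15): e=[28,28,0] → X  [on edge]
  covered (8 px):
    . . . . . . .
    . . . . . . .
    . . . . . . .
    . . . . . . .
    . . . . . . .
    . . X X . . .
    . . . X X X .
    . . . . . X X
    . . . . . . X
    . . . . . . .
    . . . . . . .
    . . . . . . .
T2:
  2·area = 20
  edge (0, 12)→(14, 0): d=(14,-12) inclusive
  edge (14, 0)→(4, 10): d=(-10,10) inclusive
  edge (4, 10)→(0, 12): d=(-4,2) inclusive
    (6,0)@(13, 1): e=[2,0,18] → X  [on edge]
    (5,1)@(11, 3): e=[6,0,14] → X  [on edge]
    (6,1)@(13, 3): e=[30,-20,10] → .
    (4,2)@(9, 5): e=[10,0,10] → X  [on edge]
    (5,2)@(11, 5): e=[34,-20,6] → .
    (3,3)@(7, 7): e=[14,0,6] → X  [on edge]
    (4,3)@(9, 7): e=[38,-20,2] → .
    (2,4)@(5, 9): e=[18,0,2] → X  [on edge]
    (3,4)@(7, 9): e=[42,-20,-2] → .
    (1,5)@(3, 11): e=[22,0,-2] → .  [on edge]
    (2,5)@(5, 11): e=[46,-20,-6] → .
    (0,6)@(1, 13): e=[26,0,-6] → .  [on edge]
  covered (5 px):
    . . . . . . X
    . . . . . X .
    . . . . X . .
    . . . X . . .
    . . X . . . .
    . . . . . . .
    . . . . . . .
    . . . . . . .
    . . . . . . .
    . . . . . . .
    . . . . . . .
    . . . . . . .
T3:
  2·area = 12  (B↔C swapped to make it positive)
  edge (12, 20)→(12, 14): d=(0,-6) inclusive
  edge (12, 14)→(14, 22): d=(2,8) inclusive
  edge (14, 22)→(12, 20): d=(-2,-2) inclusive
    (0,4)@(1, 9): e=[-66,78,0] → .  [on edge]
    (1,5)@(3, 11): e=[-54,66,0] → .  [on edge]
    (2,6)@(5, 13): e=[-42,54,0] → .  [on edge]
    (3,7)@(7, 15): e=[-30,42,0] → .  [on edge]
    (4,8)@(9, 17): e=[-18,30,0] → .  [on edge]
    (5,9)@(11, 19): e=[-6,18,0] → .  [on edge]
    (6,9)@(13, 19): e=[6,2,4] → X
    (6,10)@(13, 21): e=[6,6,0] → X  [on edge]
    (6,11)@(13, 23): e=[6,10,-4] → .
  covered (2 px):
    . . . . . . .
    . . . . . . .
    . . . . . . .
    . . . . . . .
    . . . . . . .
    . . . . . . .
    . . . . . . .
    . . . . . . .
    . . . . . . .
    . . . . . . X
    . . . . . . X
    . . . . . . .
T4:
  2·area = 80
  edge (0, 8)→(0, 0): d=(0,-8) inclusive
  edge (0, 0)→(10, 17): d=(10,17) inclusive
  edge (10, 17)→(0, 8): d=(-10,-9) inclusive
    (0,1)@(1, 3): e=[8,13,59] → X
    (1,1)@(3, 3): e=[24,-21,77] → .
    (0,2)@(1, 5): e=[8,33,39] → X
    (1,2)@(3, 5): e=[24,-1,57] → .
    (0,3)@(1, 7): e=[8,53,19] → X
    (1,3)@(3, 7): e=[24,19,37] → X
    (2,3)@(5, 7): e=[40,-15,55] → .
    (0,4)@(1, 9): e=[8,73,-1] → .
    (1,4)@(3, 9): e=[24,39,17] → X
    (2,4)@(5, 9): e=[40,5,35] → X
    (3,4)@(7, 9): e=[56,-29,53] → .
    (1,5)@(3, 11): e=[24,59,-3] → .
  covered (8 px):
    . . . . . . .
    X . . . . . .
    X . . . . . .
    X X . . . . .
    . X X . . . .
    . . X . . . .
    . . . X . . .
    . . . . . . .
    . . . . . . .
    . . . . . . .
    . . . . . . .
    . . . . . . .

Answer: 29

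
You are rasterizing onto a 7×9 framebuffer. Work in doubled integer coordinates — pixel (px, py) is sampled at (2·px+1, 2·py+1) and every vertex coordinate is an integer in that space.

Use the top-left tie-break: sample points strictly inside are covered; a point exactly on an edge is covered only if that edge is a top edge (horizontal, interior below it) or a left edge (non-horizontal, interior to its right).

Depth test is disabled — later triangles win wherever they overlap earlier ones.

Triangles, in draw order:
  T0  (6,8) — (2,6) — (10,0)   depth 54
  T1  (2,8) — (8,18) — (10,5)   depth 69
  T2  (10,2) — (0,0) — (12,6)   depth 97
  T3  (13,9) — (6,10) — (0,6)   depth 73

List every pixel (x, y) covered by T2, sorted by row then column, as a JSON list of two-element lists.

T0:
  2·area = 40
  edge (6, 8)→(2, 6): d=(-4,-2) top-left  bias=+0
  edge (2, 6)→(10, 0): d=(8,-6) top-left  bias=+0
  edge (10, 0)→(6, 8): d=(-4,8) right/bottom  bias=-1
    (4,0)@(9, 1): e=[34,2,4] → X
    (5,0)@(11, 1): e=[38,14,-12] → .
    (3,1)@(7, 3): e=[22,6,12] → X
    (4,1)@(9, 3): e=[26,18,-4] → .
    (2,2)@(5, 5): e=[10,10,20] → X
    (4,2)@(9, 5): e=[18,34,-12] → .
    (2,3)@(5, 7): e=[2,26,12] → X
    (3,3)@(7, 7): e=[6,38,-4] → .
    (2,4)@(5, 9): e=[-6,42,4] → .
  covered (5 px):
    . . . . X . .
    . . . X . . .
    . . X X . . .
    . . X . . . .
    . . . . . . .
    . . . . . . .
    . . . . . . .
    . . . . . . .
    . . . . . . .
T1:
  2·area = 98  (B↔C swapped to make it positive)
  edge (2, 8)→(10, 5): d=(8,-3) top-left  bias=+0
  edge (10, 5)→(8, 18): d=(-2,13) right/bottom  bias=-1
  edge (8, 18)→(2, 8): d=(-6,-10) top-left  bias=+0
    (2,3)@(5, 7): e=[1,61,36] → X
    (3,3)@(7, 7): e=[7,35,56] → X
    (4,3)@(9, 7): e=[13,9,76] → X
    (5,3)@(11, 7): e=[19,-17,96] → .
    (1,4)@(3, 9): e=[11,83,4] → X
    (5,4)@(11, 9): e=[35,-21,84] → .
    (1,5)@(3, 11): e=[27,79,-8] → .
    (2,5)@(5, 11): e=[33,53,12] → X
    (5,5)@(11, 11): e=[51,-25,72] → .
    (2,6)@(5, 13): e=[49,49,0] → X  [on edge]
    (4,6)@(9, 13): e=[61,-3,40] → .
    (2,7)@(5, 15): e=[65,45,-12] → .
  covered (13 px):
    . . . . . . .
    . . . . . . .
    . . . . . . .
    . . X X X . .
    . X X X X . .
    . . X X X . .
    . . X X . . .
    . . . X . . .
    . . . . . . .
T2:
  2·area = 36  (B↔C swapped to make it positive)
  edge (10, 2)→(12, 6): d=(2,4) right/bottom  bias=-1
  edge (12, 6)→(0, 0): d=(-12,-6) top-left  bias=+0
  edge (0, 0)→(10, 2): d=(10,2) right/bottom  bias=-1
    (1,0)@(3, 1): e=[26,6,4] → X
    (2,0)@(5, 1): e=[18,18,0] → .  [on edge]
    (1,1)@(3, 3): e=[30,-18,24] → .
    (3,1)@(7, 3): e=[14,6,16] → X
    (4,1)@(9, 3): e=[6,18,12] → X
    (5,1)@(11, 3): e=[-2,30,8] → .
    (3,2)@(7, 5): e=[18,-18,36] → .
    (4,2)@(9, 5): e=[10,-6,32] → .
    (5,2)@(11, 5): e=[2,6,28] → X
    (6,2)@(13, 5): e=[-6,18,24] → .
    (5,3)@(11, 7): e=[6,-18,48] → .
  covered (4 px):
    . X . . . . .
    . . . X X . .
    . . . . . X .
    . . . . . . .
    . . . . . . .
    . . . . . . .
    . . . . . . .
    . . . . . . .
    . . . . . . .
T3:
  2·area = 34
  edge (13, 9)→(6, 10): d=(-7,1) right/bottom  bias=-1
  edge (6, 10)→(0, 6): d=(-6,-4) top-left  bias=+0
  edge (0, 6)→(13, 9): d=(13,3) right/bottom  bias=-1
    (1,3)@(3, 7): e=[24,6,4] → X
    (2,3)@(5, 7): e=[22,14,-2] → .
    (1,4)@(3, 9): e=[10,-6,30] → .
    (2,4)@(5, 9): e=[8,2,24] → X
    (3,4)@(7, 9): e=[6,10,18] → X
    (4,4)@(9, 9): e=[4,18,12] → X
    (5,4)@(11, 9): e=[2,26,6] → X
    (6,4)@(13, 9): e=[0,34,0] → .  [on edge]
    (2,5)@(5, 11): e=[-6,-10,50] → .
    (3,5)@(7, 11): e=[-8,-2,44] → .
    (4,5)@(9, 11): e=[-10,6,38] → .
    (5,5)@(11, 11): e=[-12,14,32] → .
  covered (5 px):
    . . . . . . .
    . . . . . . .
    . . . . . . .
    . X . . . . .
    . . X X X X .
    . . . . . . .
    . . . . . . .
    . . . . . . .
    . . . . . . .

Result: [[1,0],[3,1],[4,1],[5,2]]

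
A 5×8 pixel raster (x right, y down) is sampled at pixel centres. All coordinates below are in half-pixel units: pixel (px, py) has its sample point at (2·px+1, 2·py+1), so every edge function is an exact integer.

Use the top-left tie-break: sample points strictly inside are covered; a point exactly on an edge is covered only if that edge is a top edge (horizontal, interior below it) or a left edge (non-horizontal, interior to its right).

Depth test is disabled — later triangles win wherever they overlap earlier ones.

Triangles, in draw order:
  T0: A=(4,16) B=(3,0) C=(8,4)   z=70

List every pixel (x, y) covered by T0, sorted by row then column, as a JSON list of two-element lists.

T0:
  2·area = 76
  edge (4, 16)→(3, 0): d=(-1,-16) top-left  bias=+0
  edge (3, 0)→(8, 4): d=(5,4) right/bottom  bias=-1
  edge (8, 4)→(4, 16): d=(-4,12) right/bottom  bias=-1
    (4,0)@(9, 1): e=[95,-19,0] → ·  [on edge]
    (2,1)@(5, 3): e=[29,7,40] → #
    (3,1)@(7, 3): e=[61,-1,16] → ·
    (2,2)@(5, 5): e=[27,17,32] → #
    (3,2)@(7, 5): e=[59,9,8] → #
    (4,2)@(9, 5): e=[91,1,-16] → ·
    (2,3)@(5, 7): e=[25,27,24] → #
    (3,3)@(7, 7): e=[57,19,0] → ·  [on edge]
    (2,4)@(5, 9): e=[23,37,16] → #
    (3,4)@(7, 9): e=[55,29,-8] → ·
    (2,5)@(5, 11): e=[21,47,8] → #
    (3,5)@(7, 11): e=[53,39,-16] → ·
    (2,6)@(5, 13): e=[19,57,0] → ·  [on edge]
  covered (6 px):
    · · · · ·
    · · # · ·
    · · # # ·
    · · # · ·
    · · # · ·
    · · # · ·
    · · · · ·
    · · · · ·

Result: [[2,1],[2,2],[3,2],[2,3],[2,4],[2,5]]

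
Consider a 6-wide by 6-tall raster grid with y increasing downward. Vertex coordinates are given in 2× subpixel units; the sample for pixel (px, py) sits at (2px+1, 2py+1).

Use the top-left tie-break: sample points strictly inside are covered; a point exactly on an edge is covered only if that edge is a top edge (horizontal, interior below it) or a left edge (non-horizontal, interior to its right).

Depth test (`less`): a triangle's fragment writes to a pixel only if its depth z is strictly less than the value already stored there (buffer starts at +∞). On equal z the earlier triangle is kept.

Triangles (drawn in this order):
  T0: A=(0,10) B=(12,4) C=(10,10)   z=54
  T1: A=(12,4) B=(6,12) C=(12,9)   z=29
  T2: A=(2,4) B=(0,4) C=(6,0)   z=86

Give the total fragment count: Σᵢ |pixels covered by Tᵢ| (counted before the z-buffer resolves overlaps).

T0:
  2·area = 60
  edge (0, 10)→(12, 4): d=(12,-6) top-left  bias=+0
  edge (12, 4)→(10, 10): d=(-2,6) right/bottom  bias=-1
  edge (10, 10)→(0, 10): d=(-10,0) right/bottom  bias=-1
    (5,2)@(11, 5): e=[6,4,50] → X
    (3,3)@(7, 7): e=[6,24,30] → X
    (4,3)@(9, 7): e=[18,12,30] → X
    (5,3)@(11, 7): e=[30,0,30] → .  [on edge]
    (1,4)@(3, 9): e=[6,44,10] → X
    (2,4)@(5, 9): e=[18,32,10] → X
    (5,4)@(11, 9): e=[54,-4,10] → .
    (1,5)@(3, 11): e=[30,40,-10] → .
    (2,5)@(5, 11): e=[42,28,-10] → .
    (3,5)@(7, 11): e=[54,16,-10] → .
    (4,5)@(9, 11): e=[66,4,-10] → .
  covered (7 px):
    . . . . . .
    . . . . . .
    . . . . . X
    . . . X X .
    . X X X X .
    . . . . . .
T1:
  2·area = 30  (B↔C swapped to make it positive)
  edge (12, 4)→(12, 9): d=(0,5) right/bottom  bias=-1
  edge (12, 9)→(6, 12): d=(-6,3) right/bottom  bias=-1
  edge (6, 12)→(12, 4): d=(6,-8) top-left  bias=+0
    (5,3)@(11, 7): e=[5,15,10] → X
    (4,4)@(9, 9): e=[15,9,6] → X
    (3,5)@(7, 11): e=[25,3,2] → X
    (4,5)@(9, 11): e=[15,-3,18] → .
    (5,5)@(11, 11): e=[5,-9,34] → .
  covered (4 px):
    . . . . . .
    . . . . . .
    . . . . . .
    . . . . . X
    . . . . X X
    . . . X . .
T2:
  2·area = 8
  edge (2, 4)→(0, 4): d=(-2,0) right/bottom  bias=-1
  edge (0, 4)→(6, 0): d=(6,-4) top-left  bias=+0
  edge (6, 0)→(2, 4): d=(-4,4) right/bottom  bias=-1
    (2,0)@(5, 1): e=[6,2,0] → .  [on edge]
    (1,1)@(3, 3): e=[2,6,0] → .  [on edge]
    (0,2)@(1, 5): e=[-2,10,0] → .  [on edge]
  covered (0 px):
    . . . . . .
    . . . . . .
    . . . . . .
    . . . . . .
    . . . . . .
    . . . . . .

Result: 11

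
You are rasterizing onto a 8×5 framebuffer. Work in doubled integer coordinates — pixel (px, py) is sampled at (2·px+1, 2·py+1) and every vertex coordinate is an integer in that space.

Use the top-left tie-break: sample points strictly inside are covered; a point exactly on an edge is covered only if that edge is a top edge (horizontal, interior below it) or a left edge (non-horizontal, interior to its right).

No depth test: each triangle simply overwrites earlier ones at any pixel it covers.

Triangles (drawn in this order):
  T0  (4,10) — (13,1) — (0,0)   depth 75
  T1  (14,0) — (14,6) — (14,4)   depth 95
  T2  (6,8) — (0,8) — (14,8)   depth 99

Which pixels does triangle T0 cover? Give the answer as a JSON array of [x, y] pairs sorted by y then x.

T0:
  2·area = 126  (B↔C swapped to make it positive)
  edge (4, 10)→(0, 0): d=(-4,-10) top-left  bias=+0
  edge (0, 0)→(13, 1): d=(13,1) right/bottom  bias=-1
  edge (13, 1)→(4, 10): d=(-9,9) right/bottom  bias=-1
    (0,0)@(1, 1): e=[6,12,108] → X
    (1,0)@(3, 1): e=[26,10,90] → X
    (2,0)@(5, 1): e=[46,8,72] → X
    (3,0)@(7, 1): e=[66,6,54] → X
    (4,0)@(9, 1): e=[86,4,36] → X
    (5,0)@(11, 1): e=[106,2,18] → X
    (6,0)@(13, 1): e=[126,0,0] → .  [on edge]
    (0,1)@(1, 3): e=[-2,38,90] → .
    (1,1)@(3, 3): e=[18,36,72] → X
    (5,1)@(11, 3): e=[98,28,0] → .  [on edge]
    (1,2)@(3, 5): e=[10,62,54] → X
    (4,2)@(9, 5): e=[70,56,0] → .  [on edge]
    (3,3)@(7, 7): e=[42,84,0] → .  [on edge]
    (2,4)@(5, 9): e=[14,112,0] → .  [on edge]
  covered (15 px):
    X X X X X X . .
    . X X X X . . .
    . X X X . . . .
    . X X . . . . .
    . . . . . . . .
T1:
  degenerate (2·area = 0) — covers nothing
T2:
  degenerate (2·area = 0) — covers nothing

Result: [[0,0],[1,0],[2,0],[3,0],[4,0],[5,0],[1,1],[2,1],[3,1],[4,1],[1,2],[2,2],[3,2],[1,3],[2,3]]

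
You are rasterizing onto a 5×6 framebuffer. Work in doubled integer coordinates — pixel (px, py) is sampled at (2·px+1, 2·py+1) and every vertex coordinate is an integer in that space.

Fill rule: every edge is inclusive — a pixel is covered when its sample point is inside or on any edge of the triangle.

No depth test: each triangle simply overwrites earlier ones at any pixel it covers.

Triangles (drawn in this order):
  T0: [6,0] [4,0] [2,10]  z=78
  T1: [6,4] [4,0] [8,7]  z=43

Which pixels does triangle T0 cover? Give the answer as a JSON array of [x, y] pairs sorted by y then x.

T0:
  2·area = 20  (B↔C swapped to make it positive)
  edge (6, 0)→(2, 10): d=(-4,10) inclusive
  edge (2, 10)→(4, 0): d=(2,-10) inclusive
  edge (4, 0)→(6, 0): d=(2,0) inclusive
    (2,0)@(5, 1): e=[6,12,2] → X
    (3,0)@(7, 1): e=[-14,32,2] → .
    (2,1)@(5, 3): e=[-2,16,6] → .
    (1,2)@(3, 5): e=[10,0,10] → X  [on edge]
    (2,2)@(5, 5): e=[-10,20,10] → .
    (1,3)@(3, 7): e=[2,4,14] → X
    (2,3)@(5, 7): e=[-18,24,14] → .
    (1,4)@(3, 9): e=[-6,8,18] → .
  covered (3 px):
    . . X . .
    . . . . .
    . X . . .
    . X . . .
    . . . . .
    . . . . .
T1:
  2·area = 2
  edge (6, 4)→(4, 0): d=(-2,-4) inclusive
  edge (4, 0)→(8, 7): d=(4,7) inclusive
  edge (8, 7)→(6, 4): d=(-2,-3) inclusive
  covered (0 px):
    . . . . .
    . . . . .
    . . . . .
    . . . . .
    . . . . .
    . . . . .

Answer: [[2,0],[1,2],[1,3]]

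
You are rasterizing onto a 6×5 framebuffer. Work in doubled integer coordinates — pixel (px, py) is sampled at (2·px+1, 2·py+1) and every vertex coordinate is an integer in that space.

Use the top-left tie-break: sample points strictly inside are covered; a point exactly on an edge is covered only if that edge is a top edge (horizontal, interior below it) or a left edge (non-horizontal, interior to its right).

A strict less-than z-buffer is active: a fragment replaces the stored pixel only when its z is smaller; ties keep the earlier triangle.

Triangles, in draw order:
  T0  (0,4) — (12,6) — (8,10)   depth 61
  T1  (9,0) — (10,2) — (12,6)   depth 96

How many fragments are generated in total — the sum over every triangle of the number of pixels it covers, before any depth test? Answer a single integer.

T0:
  2·area = 56
  edge (0, 4)→(12, 6): d=(12,2) right/bottom  bias=-1
  edge (12, 6)→(8, 10): d=(-4,4) right/bottom  bias=-1
  edge (8, 10)→(0, 4): d=(-8,-6) top-left  bias=+0
    (1,2)@(3, 5): e=[6,40,10] → X
    (2,2)@(5, 5): e=[2,32,22] → X
    (3,2)@(7, 5): e=[-2,24,34] → .
    (1,3)@(3, 7): e=[30,32,-6] → .
    (2,3)@(5, 7): e=[26,24,6] → X
    (3,3)@(7, 7): e=[22,16,18] → X
    (4,3)@(9, 7): e=[18,8,30] → X
    (5,3)@(11, 7): e=[14,0,42] → .  [on edge]
    (2,4)@(5, 9): e=[50,16,-10] → .
    (3,4)@(7, 9): e=[46,8,2] → X
    (4,4)@(9, 9): e=[42,0,14] → .  [on edge]
  covered (6 px):
    . . . . . .
    . . . . . .
    . X X . . .
    . . X X X .
    . . . X . .
T1:
  degenerate (2·area = 0) — covers nothing

Answer: 6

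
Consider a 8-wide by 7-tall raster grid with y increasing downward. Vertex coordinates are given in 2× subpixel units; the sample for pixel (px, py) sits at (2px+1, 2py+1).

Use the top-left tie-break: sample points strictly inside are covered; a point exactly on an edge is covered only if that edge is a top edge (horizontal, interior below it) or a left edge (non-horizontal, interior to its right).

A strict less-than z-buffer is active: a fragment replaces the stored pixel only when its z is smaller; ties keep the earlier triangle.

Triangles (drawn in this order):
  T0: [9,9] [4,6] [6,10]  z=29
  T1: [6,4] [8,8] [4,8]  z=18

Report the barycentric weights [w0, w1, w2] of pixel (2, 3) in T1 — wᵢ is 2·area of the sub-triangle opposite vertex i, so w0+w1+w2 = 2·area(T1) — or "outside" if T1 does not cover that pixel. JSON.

T0:
  2·area = 14  (B↔C swapped to make it positive)
  edge (9, 9)→(6, 10): d=(-3,1) right/bottom  bias=-1
  edge (6, 10)→(4, 6): d=(-2,-4) top-left  bias=+0
  edge (4, 6)→(9, 9): d=(5,3) right/bottom  bias=-1
    (2,3)@(5, 7): e=[10,2,2] → #
    (3,3)@(7, 7): e=[8,10,-4] → ·
    (7,3)@(15, 7): e=[0,42,-28] → ·  [on edge]
    (2,4)@(5, 9): e=[4,-2,12] → ·
    (3,4)@(7, 9): e=[2,6,6] → #
    (4,4)@(9, 9): e=[0,14,0] → ·  [on edge]
    (1,5)@(3, 11): e=[0,-14,28] → ·  [on edge]
    (3,5)@(7, 11): e=[-4,2,16] → ·
  covered (2 px):
    · · · · · · · ·
    · · · · · · · ·
    · · · · · · · ·
    · · # · · · · ·
    · · · # · · · ·
    · · · · · · · ·
    · · · · · · · ·
T1:
  2·area = 16
  edge (6, 4)→(8, 8): d=(2,4) right/bottom  bias=-1
  edge (8, 8)→(4, 8): d=(-4,0) right/bottom  bias=-1
  edge (4, 8)→(6, 4): d=(2,-4) top-left  bias=+0
    (2,3)@(5, 7): e=[10,4,2] → #
    (3,3)@(7, 7): e=[2,4,10] → #
    (4,3)@(9, 7): e=[-6,4,18] → ·
    (2,4)@(5, 9): e=[14,-4,6] → ·
    (3,4)@(7, 9): e=[6,-4,14] → ·
  covered (2 px):
    · · · · · · · ·
    · · · · · · · ·
    · · · · · · · ·
    · · # # · · · ·
    · · · · · · · ·
    · · · · · · · ·
    · · · · · · · ·

Answer: [4,2,10]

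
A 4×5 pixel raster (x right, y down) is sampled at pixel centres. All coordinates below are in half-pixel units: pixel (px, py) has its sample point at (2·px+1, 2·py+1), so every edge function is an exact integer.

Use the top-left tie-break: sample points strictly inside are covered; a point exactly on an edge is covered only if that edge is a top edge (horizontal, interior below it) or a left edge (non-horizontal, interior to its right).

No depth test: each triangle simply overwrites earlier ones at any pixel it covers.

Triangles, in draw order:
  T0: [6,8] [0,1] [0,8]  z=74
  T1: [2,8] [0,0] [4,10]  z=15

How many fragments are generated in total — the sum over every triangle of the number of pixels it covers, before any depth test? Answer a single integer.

T0:
  2·area = 42  (B↔C swapped to make it positive)
  edge (6, 8)→(0, 8): d=(-6,0) right/bottom  bias=-1
  edge (0, 8)→(0, 1): d=(0,-7) top-left  bias=+0
  edge (0, 1)→(6, 8): d=(6,7) right/bottom  bias=-1
    (0,1)@(1, 3): e=[30,7,5] → #
    (1,1)@(3, 3): e=[30,21,-9] → ·
    (0,2)@(1, 5): e=[18,7,17] → #
    (1,2)@(3, 5): e=[18,21,3] → #
    (2,2)@(5, 5): e=[18,35,-11] → ·
    (0,3)@(1, 7): e=[6,7,29] → #
    (2,3)@(5, 7): e=[6,35,1] → #
    (3,3)@(7, 7): e=[6,49,-13] → ·
    (0,4)@(1, 9): e=[-6,7,41] → ·
    (1,4)@(3, 9): e=[-6,21,27] → ·
    (2,4)@(5, 9): e=[-6,35,13] → ·
  covered (6 px):
    · · · ·
    # · · ·
    # # · ·
    # # # ·
    · · · ·
T1:
  2·area = 12
  edge (2, 8)→(0, 0): d=(-2,-8) top-left  bias=+0
  edge (0, 0)→(4, 10): d=(4,10) right/bottom  bias=-1
  edge (4, 10)→(2, 8): d=(-2,-2) top-left  bias=+0
    (0,1)@(1, 3): e=[2,2,8] → #
    (1,1)@(3, 3): e=[18,-18,12] → ·
    (0,2)@(1, 5): e=[-2,10,4] → ·
    (0,3)@(1, 7): e=[-6,18,0] → ·  [on edge]
    (1,4)@(3, 9): e=[6,6,0] → #  [on edge]
    (2,4)@(5, 9): e=[22,-14,4] → ·
  covered (2 px):
    · · · ·
    # · · ·
    · · · ·
    · · · ·
    · # · ·

Final: 8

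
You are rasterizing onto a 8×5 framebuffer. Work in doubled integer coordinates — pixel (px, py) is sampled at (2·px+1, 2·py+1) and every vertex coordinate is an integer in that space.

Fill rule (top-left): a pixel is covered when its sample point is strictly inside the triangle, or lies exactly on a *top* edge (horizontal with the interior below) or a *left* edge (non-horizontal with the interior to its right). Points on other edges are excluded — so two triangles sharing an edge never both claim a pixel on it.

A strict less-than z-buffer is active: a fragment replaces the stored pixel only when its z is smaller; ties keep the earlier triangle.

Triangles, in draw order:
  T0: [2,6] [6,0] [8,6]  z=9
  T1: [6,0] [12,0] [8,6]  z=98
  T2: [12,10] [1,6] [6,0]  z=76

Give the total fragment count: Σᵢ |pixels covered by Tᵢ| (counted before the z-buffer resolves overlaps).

T0:
  2·area = 36
  edge (2, 6)→(6, 0): d=(4,-6) top-left  bias=+0
  edge (6, 0)→(8, 6): d=(2,6) right/bottom  bias=-1
  edge (8, 6)→(2, 6): d=(-6,0) right/bottom  bias=-1
    (2,1)@(5, 3): e=[6,12,18] → █
    (3,1)@(7, 3): e=[18,0,18] → ·  [on edge]
    (1,2)@(3, 5): e=[2,28,6] → █
    (3,2)@(7, 5): e=[26,4,6] → █
    (4,2)@(9, 5): e=[38,-8,6] → ·
    (1,3)@(3, 7): e=[10,32,-6] → ·
    (2,3)@(5, 7): e=[22,20,-6] → ·
    (3,3)@(7, 7): e=[34,8,-6] → ·
    (4,4)@(9, 9): e=[54,0,-18] → ·  [on edge]
  covered (4 px):
    · · · · · · · ·
    · · █ · · · · ·
    · █ █ █ · · · ·
    · · · · · · · ·
    · · · · · · · ·
T1:
  2·area = 36
  edge (6, 0)→(12, 0): d=(6,0) top-left  bias=+0
  edge (12, 0)→(8, 6): d=(-4,6) right/bottom  bias=-1
  edge (8, 6)→(6, 0): d=(-2,-6) top-left  bias=+0
    (3,0)@(7, 1): e=[6,26,4] → █
    (4,0)@(9, 1): e=[6,14,16] → █
    (5,0)@(11, 1): e=[6,2,28] → █
    (6,0)@(13, 1): e=[6,-10,40] → ·
    (3,1)@(7, 3): e=[18,18,0] → █  [on edge]
    (5,1)@(11, 3): e=[18,-6,24] → ·
    (3,2)@(7, 5): e=[30,10,-4] → ·
    (4,2)@(9, 5): e=[30,-2,8] → ·
    (4,4)@(9, 9): e=[54,-18,0] → ·  [on edge]
  covered (5 px):
    · · · █ █ █ · ·
    · · · █ █ · · ·
    · · · · · · · ·
    · · · · · · · ·
    · · · · · · · ·
T2:
  2·area = 86
  edge (12, 10)→(1, 6): d=(-11,-4) top-left  bias=+0
  edge (1, 6)→(6, 0): d=(5,-6) top-left  bias=+0
  edge (6, 0)→(12, 10): d=(6,10) right/bottom  bias=-1
    (2,1)@(5, 3): e=[49,9,28] → █
    (3,1)@(7, 3): e=[57,21,8] → █
    (4,1)@(9, 3): e=[65,33,-12] → ·
    (1,2)@(3, 5): e=[19,7,60] → █
    (4,2)@(9, 5): e=[43,43,0] → ·  [on edge]
    (1,3)@(3, 7): e=[-3,17,72] → ·
    (2,3)@(5, 7): e=[5,29,52] → █
    (4,3)@(9, 7): e=[21,53,12] → █
    (5,3)@(11, 7): e=[29,65,-8] → ·
    (2,4)@(5, 9): e=[-17,39,64] → ·
    (3,4)@(7, 9): e=[-9,51,44] → ·
    (4,4)@(9, 9): e=[-1,63,24] → ·
  covered (9 px):
    · · · · · · · ·
    · · █ █ · · · ·
    · █ █ █ · · · ·
    · · █ █ █ · · ·
    · · · · · █ · ·

Result: 18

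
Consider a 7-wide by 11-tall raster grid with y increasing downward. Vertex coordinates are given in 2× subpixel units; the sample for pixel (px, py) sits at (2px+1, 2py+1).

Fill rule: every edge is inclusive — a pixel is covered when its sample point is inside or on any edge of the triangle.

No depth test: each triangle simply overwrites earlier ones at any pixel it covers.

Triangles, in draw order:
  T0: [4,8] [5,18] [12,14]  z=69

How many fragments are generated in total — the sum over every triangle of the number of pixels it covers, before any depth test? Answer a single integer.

T0:
  2·area = 74  (B↔C swapped to make it positive)
  edge (4, 8)→(12, 14): d=(8,6) inclusive
  edge (12, 14)→(5, 18): d=(-7,4) inclusive
  edge (5, 18)→(4, 8): d=(-1,-10) inclusive
    (2,4)@(5, 9): e=[2,63,9] → #
    (3,4)@(7, 9): e=[-10,55,29] → ·
    (2,5)@(5, 11): e=[18,49,7] → #
    (3,5)@(7, 11): e=[6,41,27] → #
    (4,5)@(9, 11): e=[-6,33,47] → ·
    (2,6)@(5, 13): e=[34,35,5] → #
    (4,6)@(9, 13): e=[10,19,45] → #
    (5,6)@(11, 13): e=[-2,11,65] → ·
    (2,7)@(5, 15): e=[50,21,3] → #
    (5,7)@(11, 15): e=[14,-3,63] → ·
    (2,8)@(5, 17): e=[66,7,1] → #
    (3,8)@(7, 17): e=[54,-1,21] → ·
  covered (10 px):
    · · · · · · ·
    · · · · · · ·
    · · · · · · ·
    · · · · · · ·
    · · # · · · ·
    · · # # · · ·
    · · # # # · ·
    · · # # # · ·
    · · # · · · ·
    · · · · · · ·
    · · · · · · ·

Answer: 10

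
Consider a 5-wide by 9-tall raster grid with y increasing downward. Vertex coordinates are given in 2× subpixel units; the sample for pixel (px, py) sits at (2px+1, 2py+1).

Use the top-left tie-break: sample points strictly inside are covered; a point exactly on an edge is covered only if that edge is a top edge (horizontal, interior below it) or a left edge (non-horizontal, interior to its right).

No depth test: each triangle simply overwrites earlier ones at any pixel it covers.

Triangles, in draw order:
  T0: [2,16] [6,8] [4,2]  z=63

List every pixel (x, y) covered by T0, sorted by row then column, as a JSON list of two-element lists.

T0:
  2·area = 40  (B↔C swapped to make it positive)
  edge (2, 16)→(4, 2): d=(2,-14) top-left  bias=+0
  edge (4, 2)→(6, 8): d=(2,6) right/bottom  bias=-1
  edge (6, 8)→(2, 16): d=(-4,8) right/bottom  bias=-1
    (2,2)@(5, 5): e=[20,0,20] → ·  [on edge]
    (2,3)@(5, 7): e=[24,4,12] → #
    (3,3)@(7, 7): e=[52,-8,-4] → ·
    (1,4)@(3, 9): e=[0,20,20] → #  [on edge]
    (3,4)@(7, 9): e=[56,-4,-12] → ·
    (1,5)@(3, 11): e=[4,24,12] → #
    (2,5)@(5, 11): e=[32,12,-4] → ·
    (3,5)@(7, 11): e=[60,0,-20] → ·  [on edge]
    (1,6)@(3, 13): e=[8,28,4] → #
    (2,6)@(5, 13): e=[36,16,-12] → ·
    (1,7)@(3, 15): e=[12,32,-4] → ·
    (4,8)@(9, 17): e=[100,0,-60] → ·  [on edge]
  covered (5 px):
    · · · · ·
    · · · · ·
    · · · · ·
    · · # · ·
    · # # · ·
    · # · · ·
    · # · · ·
    · · · · ·
    · · · · ·

Result: [[2,3],[1,4],[2,4],[1,5],[1,6]]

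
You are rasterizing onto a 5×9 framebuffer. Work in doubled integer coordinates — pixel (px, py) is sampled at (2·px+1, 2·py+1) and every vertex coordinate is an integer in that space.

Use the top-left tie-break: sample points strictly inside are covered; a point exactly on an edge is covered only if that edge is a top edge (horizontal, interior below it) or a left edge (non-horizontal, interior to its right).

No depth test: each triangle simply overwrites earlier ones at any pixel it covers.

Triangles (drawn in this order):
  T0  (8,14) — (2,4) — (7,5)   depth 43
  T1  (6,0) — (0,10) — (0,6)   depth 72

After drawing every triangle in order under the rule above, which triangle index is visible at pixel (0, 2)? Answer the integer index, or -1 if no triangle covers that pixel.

T0:
  2·area = 44
  edge (8, 14)→(2, 4): d=(-6,-10) top-left  bias=+0
  edge (2, 4)→(7, 5): d=(5,1) right/bottom  bias=-1
  edge (7, 5)→(8, 14): d=(1,9) right/bottom  bias=-1
    (1,2)@(3, 5): e=[4,4,36] → X
    (2,2)@(5, 5): e=[24,2,18] → X
    (3,2)@(7, 5): e=[44,0,0] → .  [on edge]
    (1,3)@(3, 7): e=[-8,14,38] → .
    (2,3)@(5, 7): e=[12,12,20] → X
    (3,3)@(7, 7): e=[32,10,2] → X
    (4,3)@(9, 7): e=[52,8,-16] → .
    (2,4)@(5, 9): e=[0,22,22] → X  [on edge]
    (4,4)@(9, 9): e=[40,18,-14] → .
    (2,5)@(5, 11): e=[-12,32,24] → .
    (3,5)@(7, 11): e=[8,30,6] → X
    (4,5)@(9, 11): e=[28,28,-12] → .
  covered (7 px):
    . . . . .
    . . . . .
    . X X . .
    . . X X .
    . . X X .
    . . . X .
    . . . . .
    . . . . .
    . . . . .
T1:
  2·area = 24
  edge (6, 0)→(0, 10): d=(-6,10) right/bottom  bias=-1
  edge (0, 10)→(0, 6): d=(0,-4) top-left  bias=+0
  edge (0, 6)→(6, 0): d=(6,-6) top-left  bias=+0
    (2,0)@(5, 1): e=[4,20,0] → X  [on edge]
    (3,0)@(7, 1): e=[-16,28,12] → .
    (1,1)@(3, 3): e=[12,12,0] → X  [on edge]
    (2,1)@(5, 3): e=[-8,20,12] → .
    (0,2)@(1, 5): e=[20,4,0] → X  [on edge]
    (1,2)@(3, 5): e=[0,12,12] → .  [on edge]
    (0,3)@(1, 7): e=[8,4,12] → X
    (1,3)@(3, 7): e=[-12,12,24] → .
    (0,4)@(1, 9): e=[-4,4,24] → .
  covered (4 px):
    . . X . .
    . X . . .
    X . . . .
    X . . . .
    . . . . .
    . . . . .
    . . . . .
    . . . . .
    . . . . .

Z-buffer (winner per pixel, '.' = empty):
  . . 1 . .
  . 1 . . .
  1 0 0 . .
  1 . 0 0 .
  . . 0 0 .
  . . . 0 .
  . . . . .
  . . . . .
  . . . . .

Final: 1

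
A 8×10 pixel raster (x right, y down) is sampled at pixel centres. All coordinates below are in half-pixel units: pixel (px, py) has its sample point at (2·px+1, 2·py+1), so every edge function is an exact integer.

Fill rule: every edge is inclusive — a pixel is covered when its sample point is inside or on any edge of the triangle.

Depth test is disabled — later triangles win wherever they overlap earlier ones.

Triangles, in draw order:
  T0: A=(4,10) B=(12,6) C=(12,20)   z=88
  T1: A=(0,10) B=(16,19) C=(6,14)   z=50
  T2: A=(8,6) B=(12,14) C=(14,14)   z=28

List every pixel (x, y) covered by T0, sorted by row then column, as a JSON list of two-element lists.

T0:
  2·area = 112
  edge (4, 10)→(12, 6): d=(8,-4) inclusive
  edge (12, 6)→(12, 20): d=(0,14) inclusive
  edge (12, 20)→(4, 10): d=(-8,-10) inclusive
    (5,3)@(11, 7): e=[4,14,94] → █
    (6,3)@(13, 7): e=[12,-14,114] → ·
    (3,4)@(7, 9): e=[4,70,38] → █
    (4,4)@(9, 9): e=[12,42,58] → █
    (6,4)@(13, 9): e=[28,-14,98] → ·
    (2,5)@(5, 11): e=[12,98,2] → █
    (6,5)@(13, 11): e=[44,-14,82] → ·
    (2,6)@(5, 13): e=[28,98,-14] → ·
    (3,6)@(7, 13): e=[36,70,6] → █
    (6,6)@(13, 13): e=[60,-14,66] → ·
    (3,7)@(7, 15): e=[52,70,-10] → ·
    (4,7)@(9, 15): e=[60,42,10] → █
  covered (14 px):
    · · · · · · · ·
    · · · · · · · ·
    · · · · · · · ·
    · · · · · █ · ·
    · · · █ █ █ · ·
    · · █ █ █ █ · ·
    · · · █ █ █ · ·
    · · · · █ █ · ·
    · · · · · █ · ·
    · · · · · · · ·
T1:
  2·area = 10
  edge (0, 10)→(16, 19): d=(16,9) inclusive
  edge (16, 19)→(6, 14): d=(-10,-5) inclusive
  edge (6, 14)→(0, 10): d=(-6,-4) inclusive
    (2,6)@(5, 13): e=[3,5,2] → █
    (3,6)@(7, 13): e=[-15,15,10] → ·
    (2,7)@(5, 15): e=[35,-15,-10] → ·
  covered (1 px):
    · · · · · · · ·
    · · · · · · · ·
    · · · · · · · ·
    · · · · · · · ·
    · · · · · · · ·
    · · · · · · · ·
    · · █ · · · · ·
    · · · · · · · ·
    · · · · · · · ·
    · · · · · · · ·
T2:
  2·area = 16  (B↔C swapped to make it positive)
  edge (8, 6)→(14, 14): d=(6,8) inclusive
  edge (14, 14)→(12, 14): d=(-2,0) inclusive
  edge (12, 14)→(8, 6): d=(-4,-8) inclusive
    (5,5)@(11, 11): e=[6,6,4] → █
    (6,5)@(13, 11): e=[-10,6,20] → ·
    (5,6)@(11, 13): e=[18,2,-4] → ·
    (6,6)@(13, 13): e=[2,2,12] → █
    (7,6)@(15, 13): e=[-14,2,28] → ·
    (6,7)@(13, 15): e=[14,-2,4] → ·
  covered (2 px):
    · · · · · · · ·
    · · · · · · · ·
    · · · · · · · ·
    · · · · · · · ·
    · · · · · · · ·
    · · · · · █ · ·
    · · · · · · █ ·
    · · · · · · · ·
    · · · · · · · ·
    · · · · · · · ·

Final: [[5,3],[3,4],[4,4],[5,4],[2,5],[3,5],[4,5],[5,5],[3,6],[4,6],[5,6],[4,7],[5,7],[5,8]]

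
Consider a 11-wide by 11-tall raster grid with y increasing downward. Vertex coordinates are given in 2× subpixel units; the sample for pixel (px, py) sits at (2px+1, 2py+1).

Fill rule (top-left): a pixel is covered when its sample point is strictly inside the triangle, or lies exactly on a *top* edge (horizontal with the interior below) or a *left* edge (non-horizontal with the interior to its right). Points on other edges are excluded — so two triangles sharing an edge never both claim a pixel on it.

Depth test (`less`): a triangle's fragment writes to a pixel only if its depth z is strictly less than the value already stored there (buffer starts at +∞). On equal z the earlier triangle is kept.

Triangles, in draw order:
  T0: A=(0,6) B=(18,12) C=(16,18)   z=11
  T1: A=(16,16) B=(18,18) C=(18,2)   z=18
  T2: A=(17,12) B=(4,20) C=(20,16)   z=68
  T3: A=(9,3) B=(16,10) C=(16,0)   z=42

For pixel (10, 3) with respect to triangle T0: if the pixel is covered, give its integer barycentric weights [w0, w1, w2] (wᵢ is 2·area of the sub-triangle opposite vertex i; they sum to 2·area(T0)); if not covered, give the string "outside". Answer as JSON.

T0:
  2·area = 120
  edge (0, 6)→(18, 12): d=(18,6) right/bottom  bias=-1
  edge (18, 12)→(16, 18): d=(-2,6) right/bottom  bias=-1
  edge (16, 18)→(0, 6): d=(-16,-12) top-left  bias=+0
    (10,1)@(21, 3): e=[-180,0,300] → ·  [on edge]
    (1,3)@(3, 7): e=[0,100,20] → ·  [on edge]
    (2,4)@(5, 9): e=[24,84,12] → #
    (3,4)@(7, 9): e=[12,72,36] → #
    (4,4)@(9, 9): e=[0,60,60] → ·  [on edge]
    (9,4)@(19, 9): e=[-60,0,180] → ·  [on edge]
    (2,5)@(5, 11): e=[60,80,-20] → ·
    (3,5)@(7, 11): e=[48,68,4] → #
    (4,5)@(9, 11): e=[36,56,28] → #
    (5,5)@(11, 11): e=[24,44,52] → #
    (6,5)@(13, 11): e=[12,32,76] → #
    (7,5)@(15, 11): e=[0,20,100] → ·  [on edge]
    (10,6)@(21, 13): e=[0,-20,140] → ·  [on edge]
    (8,7)@(17, 15): e=[60,0,60] → ·  [on edge]
    (7,10)@(15, 21): e=[180,0,-60] → ·  [on edge]
  covered (13 px):
    · · · · · · · · · · ·
    · · · · · · · · · · ·
    · · · · · · · · · · ·
    · · · · · · · · · · ·
    · · # # · · · · · · ·
    · · · # # # # · · · ·
    · · · · · # # # # · ·
    · · · · · · # # · · ·
    · · · · · · · # · · ·
    · · · · · · · · · · ·
    · · · · · · · · · · ·
T1:
  2·area = 32  (B↔C swapped to make it positive)
  edge (16, 16)→(18, 2): d=(2,-14) top-left  bias=+0
  edge (18, 2)→(18, 18): d=(0,16) right/bottom  bias=-1
  edge (18, 18)→(16, 16): d=(-2,-2) top-left  bias=+0
    (0,0)@(1, 1): e=[-240,272,0] → ·  [on edge]
    (1,1)@(3, 3): e=[-208,240,0] → ·  [on edge]
    (2,2)@(5, 5): e=[-176,208,0] → ·  [on edge]
    (3,3)@(7, 7): e=[-144,176,0] → ·  [on edge]
    (4,4)@(9, 9): e=[-112,144,0] → ·  [on edge]
    (8,4)@(17, 9): e=[0,16,16] → #  [on edge]
    (9,4)@(19, 9): e=[28,-16,20] → ·
    (5,5)@(11, 11): e=[-80,112,0] → ·  [on edge]
    (8,5)@(17, 11): e=[4,16,12] → #
    (9,5)@(19, 11): e=[32,-16,16] → ·
    (6,6)@(13, 13): e=[-48,80,0] → ·  [on edge]
    (8,6)@(17, 13): e=[8,16,8] → #
    (7,7)@(15, 15): e=[-16,48,0] → ·  [on edge]
    (8,8)@(17, 17): e=[16,16,0] → #  [on edge]
    (9,9)@(19, 19): e=[48,-16,0] → ·  [on edge]
    (10,10)@(21, 21): e=[80,-48,0] → ·  [on edge]
  covered (5 px):
    · · · · · · · · · · ·
    · · · · · · · · · · ·
    · · · · · · · · · · ·
    · · · · · · · · · · ·
    · · · · · · · · # · ·
    · · · · · · · · # · ·
    · · · · · · · · # · ·
    · · · · · · · · # · ·
    · · · · · · · · # · ·
    · · · · · · · · · · ·
    · · · · · · · · · · ·
T2:
  2·area = 76  (B↔C swapped to make it positive)
  edge (17, 12)→(20, 16): d=(3,4) right/bottom  bias=-1
  edge (20, 16)→(4, 20): d=(-16,4) right/bottom  bias=-1
  edge (4, 20)→(17, 12): d=(13,-8) top-left  bias=+0
    (8,6)@(17, 13): e=[3,60,13] → #
    (9,6)@(19, 13): e=[-5,52,29] → ·
    (6,7)@(13, 15): e=[25,44,7] → #
    (7,7)@(15, 15): e=[17,36,23] → #
    (9,7)@(19, 15): e=[1,20,55] → #
    (10,7)@(21, 15): e=[-7,12,71] → ·
    (4,8)@(9, 17): e=[47,28,1] → #
    (5,8)@(11, 17): e=[39,20,17] → #
    (8,8)@(17, 17): e=[15,-4,65] → ·
    (9,8)@(19, 17): e=[7,-12,81] → ·
    (3,9)@(7, 19): e=[61,4,11] → #
    (4,9)@(9, 19): e=[53,-4,27] → ·
  covered (10 px):
    · · · · · · · · · · ·
    · · · · · · · · · · ·
    · · · · · · · · · · ·
    · · · · · · · · · · ·
    · · · · · · · · · · ·
    · · · · · · · · · · ·
    · · · · · · · · # · ·
    · · · · · · # # # # ·
    · · · · # # # # · · ·
    · · · # · · · · · · ·
    · · · · · · · · · · ·
T3:
  2·area = 70  (B↔C swapped to make it positive)
  edge (9, 3)→(16, 0): d=(7,-3) top-left  bias=+0
  edge (16, 0)→(16, 10): d=(0,10) right/bottom  bias=-1
  edge (16, 10)→(9, 3): d=(-7,-7) top-left  bias=+0
    (3,0)@(7, 1): e=[-20,90,0] → ·  [on edge]
    (7,0)@(15, 1): e=[4,10,56] → #
    (8,0)@(17, 1): e=[10,-10,70] → ·
    (4,1)@(9, 3): e=[0,70,0] → #  [on edge]
    (5,1)@(11, 3): e=[6,50,14] → #
    (6,1)@(13, 3): e=[12,30,28] → #
    (8,1)@(17, 3): e=[24,-10,56] → ·
    (4,2)@(9, 5): e=[14,70,-14] → ·
    (5,2)@(11, 5): e=[20,50,0] → #  [on edge]
    (8,2)@(17, 5): e=[38,-10,42] → ·
    (5,3)@(11, 7): e=[34,50,-14] → ·
    (6,3)@(13, 7): e=[40,30,0] → #  [on edge]
    (7,4)@(15, 9): e=[60,10,0] → #  [on edge]
    (8,5)@(17, 11): e=[80,-10,0] → ·  [on edge]
    (9,6)@(19, 13): e=[100,-30,0] → ·  [on edge]
    (10,7)@(21, 15): e=[120,-50,0] → ·  [on edge]
  covered (11 px):
    · · · · · · · # · · ·
    · · · · # # # # · · ·
    · · · · · # # # · · ·
    · · · · · · # # · · ·
    · · · · · · · # · · ·
    · · · · · · · · · · ·
    · · · · · · · · · · ·
    · · · · · · · · · · ·
    · · · · · · · · · · ·
    · · · · · · · · · · ·
    · · · · · · · · · · ·

Final: "outside"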